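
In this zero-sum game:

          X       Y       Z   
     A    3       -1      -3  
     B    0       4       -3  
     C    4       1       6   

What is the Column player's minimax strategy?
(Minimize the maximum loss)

Column should play X or Y (all achieve the minimum), value = 4

Work:
Column player minimizes Row's maximum payoff:
Column X: max payoff to Row = 4
Column Y: max payoff to Row = 4
Column Z: max payoff to Row = 6
Minimum is 4, achieved by columns X, Y (tied).
Each of X or Y is a minimax strategy.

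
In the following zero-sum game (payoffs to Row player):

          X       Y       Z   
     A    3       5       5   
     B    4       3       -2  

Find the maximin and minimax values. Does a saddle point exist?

Maximin = 3, Minimax = 4, Saddle: False

Work:
Row minimums: [3, -2] → maximin = 3
Column maximums: [4, 5, 5] → minimax = 4
No saddle point (maximin ≠ minimax). Mixed strategy needed.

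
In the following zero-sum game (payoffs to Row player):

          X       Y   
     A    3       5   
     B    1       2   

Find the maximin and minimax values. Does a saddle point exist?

Maximin = 3, Minimax = 3, Saddle: True

Work:
Row minimums: [3, 1] → maximin = 3
Column maximums: [3, 5] → minimax = 3
Saddle point exists! Game value = 3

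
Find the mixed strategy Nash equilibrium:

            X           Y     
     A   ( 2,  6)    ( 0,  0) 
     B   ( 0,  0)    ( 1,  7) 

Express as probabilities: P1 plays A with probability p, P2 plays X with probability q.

p = 0.5385, q = 0.3333

Work:
Find probabilities that make opponent indifferent:
P2 chooses q to make P1 indifferent between A and B
P1 chooses p to make P2 indifferent between X and Y
Mixed NE: P1 plays (A: 0.5385, B: 0.4615), P2 plays (X: 0.3333, Y: 0.6667)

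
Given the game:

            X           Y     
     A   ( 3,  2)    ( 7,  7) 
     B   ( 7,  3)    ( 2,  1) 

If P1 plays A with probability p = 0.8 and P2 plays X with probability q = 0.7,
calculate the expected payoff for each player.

E[P1] = 4.46, E[P2] = 3.28

Work:
E[P1] = p·q·π₁(A,X) + p·(1-q)·π₁(A,Y) + (1-p)·q·π₁(B,X) + (1-p)·(1-q)·π₁(B,Y)
= 0.8·0.7·3 + 0.8·0.3·7 + 0.2·0.7·7 + 0.2·0.3·2
= 4.46

E[P2] = 3.28 (similar calculation)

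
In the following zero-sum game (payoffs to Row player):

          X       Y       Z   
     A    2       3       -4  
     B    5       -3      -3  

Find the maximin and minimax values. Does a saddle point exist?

Maximin = -3, Minimax = -3, Saddle: True

Work:
Row minimums: [-4, -3] → maximin = -3
Column maximums: [5, 3, -3] → minimax = -3
Saddle point exists! Game value = -3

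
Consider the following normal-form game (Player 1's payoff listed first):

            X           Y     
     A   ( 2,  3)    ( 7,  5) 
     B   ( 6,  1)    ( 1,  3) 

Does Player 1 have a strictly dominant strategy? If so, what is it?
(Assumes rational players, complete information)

No strictly dominant strategy exists for Player 1

Work:
A strategy strictly dominates another if it gives a strictly higher payoff against every opponent action. Compare each pair of P1's strategies column-by-column:
  A vs B: [2 vs 6, 7 vs 1] → A does not strictly dominate B (column X: 2 ≤ 6)
  B vs A: [6 vs 2, 1 vs 7] → B does not strictly dominate A (column Y: 1 ≤ 7)
No single strategy strictly dominates all others → no strictly dominant strategy.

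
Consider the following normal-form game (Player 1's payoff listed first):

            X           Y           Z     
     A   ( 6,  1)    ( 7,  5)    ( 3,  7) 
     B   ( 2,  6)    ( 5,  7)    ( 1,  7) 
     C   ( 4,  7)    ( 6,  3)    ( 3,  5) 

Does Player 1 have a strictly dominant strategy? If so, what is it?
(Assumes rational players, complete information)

No strictly dominant strategy exists for Player 1

Work:
A strategy strictly dominates another if it gives a strictly higher payoff against every opponent action. Compare each pair of P1's strategies column-by-column:
  A vs B: [6 vs 2, 7 vs 5, 3 vs 1] → A strictly dominates B
  A vs C: [6 vs 4, 7 vs 6, 3 vs 3] → A does not strictly dominate C (column Z: 3 ≤ 3)
  B vs A: [2 vs 6, 5 vs 7, 1 vs 3] → B does not strictly dominate A (column X: 2 ≤ 6)
  B vs C: [2 vs 4, 5 vs 6, 1 vs 3] → B does not strictly dominate C (column X: 2 ≤ 4)
  C vs A: [4 vs 6, 6 vs 7, 3 vs 3] → C does not strictly dominate A (column X: 4 ≤ 6)
  C vs B: [4 vs 2, 6 vs 5, 3 vs 1] → C strictly dominates B
No single strategy strictly dominates all others → no strictly dominant strategy.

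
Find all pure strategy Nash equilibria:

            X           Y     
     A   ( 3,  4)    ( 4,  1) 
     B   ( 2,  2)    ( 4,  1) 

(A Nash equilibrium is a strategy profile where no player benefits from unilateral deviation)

Nash equilibrium: (A, X)

Work:
Best responses:
  P1 vs X: payoffs [3, 2] → best response A (payoff 3)
  P1 vs Y: payoffs [4, 4] → best response A/B (payoff 4)
  P2 vs A: payoffs [4, 1] → best response X (payoff 4)
  P2 vs B: payoffs [2, 1] → best response X (payoff 2)
Mutual best responses: (A,X) → Nash equilibria.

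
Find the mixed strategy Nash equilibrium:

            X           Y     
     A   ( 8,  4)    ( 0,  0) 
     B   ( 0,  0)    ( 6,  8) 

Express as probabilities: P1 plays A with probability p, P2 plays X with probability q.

p = 0.6667, q = 0.4286

Work:
Find probabilities that make opponent indifferent:
P2 chooses q to make P1 indifferent between A and B
P1 chooses p to make P2 indifferent between X and Y
Mixed NE: P1 plays (A: 0.6667, B: 0.3333), P2 plays (X: 0.4286, Y: 0.5714)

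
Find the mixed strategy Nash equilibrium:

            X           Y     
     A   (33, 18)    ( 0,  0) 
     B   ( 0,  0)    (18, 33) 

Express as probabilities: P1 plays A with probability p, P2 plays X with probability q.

p = 0.6471, q = 0.3529

Work:
Find probabilities that make opponent indifferent:
P2 chooses q to make P1 indifferent between A and B
P1 chooses p to make P2 indifferent between X and Y
Mixed NE: P1 plays (A: 0.6471, B: 0.3529), P2 plays (X: 0.3529, Y: 0.6471)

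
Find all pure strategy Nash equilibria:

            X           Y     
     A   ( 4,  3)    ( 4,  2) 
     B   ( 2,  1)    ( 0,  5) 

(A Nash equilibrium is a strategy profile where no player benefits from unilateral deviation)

Nash equilibrium: (A, X)

Work:
Best responses:
  P1 vs X: payoffs [4, 2] → best response A (payoff 4)
  P1 vs Y: payoffs [4, 0] → best response A (payoff 4)
  P2 vs A: payoffs [3, 2] → best response X (payoff 3)
  P2 vs B: payoffs [1, 5] → best response Y (payoff 5)
Mutual best responses: (A,X) → Nash equilibria.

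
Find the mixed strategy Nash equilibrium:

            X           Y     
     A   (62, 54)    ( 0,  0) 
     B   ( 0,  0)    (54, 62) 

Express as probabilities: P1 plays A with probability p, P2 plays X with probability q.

p = 0.5345, q = 0.4655

Work:
Find probabilities that make opponent indifferent:
P2 chooses q to make P1 indifferent between A and B
P1 chooses p to make P2 indifferent between X and Y
Mixed NE: P1 plays (A: 0.5345, B: 0.4655), P2 plays (X: 0.4655, Y: 0.5345)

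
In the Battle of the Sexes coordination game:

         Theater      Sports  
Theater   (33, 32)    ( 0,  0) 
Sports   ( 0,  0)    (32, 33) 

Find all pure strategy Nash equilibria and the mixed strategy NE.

Pure NE: (Theater, Theater) and (Sports, Sports); Mixed NE: p = 0.5077, q = 0.4923

Work:
Check pure NE:
(Theater, Theater): (33, 32) - no unilateral deviation beneficial
(Sports, Sports): (32, 33) - no unilateral deviation beneficial
Mixed NE: P1 plays Theater with p = 0.5077, P2 plays Theater with q = 0.4923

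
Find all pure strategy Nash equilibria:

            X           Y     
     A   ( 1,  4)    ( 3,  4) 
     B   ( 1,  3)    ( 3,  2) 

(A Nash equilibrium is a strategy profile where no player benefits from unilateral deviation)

Nash equilibrium: (A, X), (A, Y), (B, X)

Work:
Best responses:
  P1 vs X: payoffs [1, 1] → best response A/B (payoff 1)
  P1 vs Y: payoffs [3, 3] → best response A/B (payoff 3)
  P2 vs A: payoffs [4, 4] → best response X/Y (payoff 4)
  P2 vs B: payoffs [3, 2] → best response X (payoff 3)
Mutual best responses: (A,X), (A,Y), (B,X) → Nash equilibria.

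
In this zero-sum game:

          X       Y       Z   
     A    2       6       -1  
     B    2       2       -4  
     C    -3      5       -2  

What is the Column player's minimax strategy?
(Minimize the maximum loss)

Column should play Z, value = -1

Work:
Column player minimizes Row's maximum payoff:
Column X: max payoff to Row = 2
Column Y: max payoff to Row = 6
Column Z: max payoff to Row = -1
Minimum is -1, achieved by column Z.
Minimax strategy: Z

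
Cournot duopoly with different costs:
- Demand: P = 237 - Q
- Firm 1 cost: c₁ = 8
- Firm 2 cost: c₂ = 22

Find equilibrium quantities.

q₁* = 81.0, q₂* = 67.0

Work:
Reaction: q₁ = (237 - 8 - q₂)/2
Reaction: q₂ = (237 - 22 - q₁)/2
Solve simultaneously:
q₁* = (237 - 2×8 + 22)/3 = 81.0
q₂* = (237 - 2×22 + 8)/3 = 67.0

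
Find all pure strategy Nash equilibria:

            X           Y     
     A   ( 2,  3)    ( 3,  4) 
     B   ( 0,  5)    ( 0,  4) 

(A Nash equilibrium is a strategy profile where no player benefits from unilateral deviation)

Nash equilibrium: (A, Y)

Work:
Best responses:
  P1 vs X: payoffs [2, 0] → best response A (payoff 2)
  P1 vs Y: payoffs [3, 0] → best response A (payoff 3)
  P2 vs A: payoffs [3, 4] → best response Y (payoff 4)
  P2 vs B: payoffs [5, 4] → best response X (payoff 5)
Mutual best responses: (A,Y) → Nash equilibria.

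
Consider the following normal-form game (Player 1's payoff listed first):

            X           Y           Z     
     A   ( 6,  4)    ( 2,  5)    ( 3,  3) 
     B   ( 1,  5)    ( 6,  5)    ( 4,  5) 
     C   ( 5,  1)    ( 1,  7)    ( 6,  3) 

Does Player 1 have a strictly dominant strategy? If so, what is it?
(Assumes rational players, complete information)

No strictly dominant strategy exists for Player 1

Work:
A strategy strictly dominates another if it gives a strictly higher payoff against every opponent action. Compare each pair of P1's strategies column-by-column:
  A vs B: [6 vs 1, 2 vs 6, 3 vs 4] → A does not strictly dominate B (column Y: 2 ≤ 6)
  A vs C: [6 vs 5, 2 vs 1, 3 vs 6] → A does not strictly dominate C (column Z: 3 ≤ 6)
  B vs A: [1 vs 6, 6 vs 2, 4 vs 3] → B does not strictly dominate A (column X: 1 ≤ 6)
  B vs C: [1 vs 5, 6 vs 1, 4 vs 6] → B does not strictly dominate C (column X: 1 ≤ 5)
  C vs A: [5 vs 6, 1 vs 2, 6 vs 3] → C does not strictly dominate A (column X: 5 ≤ 6)
  C vs B: [5 vs 1, 1 vs 6, 6 vs 4] → C does not strictly dominate B (column Y: 1 ≤ 6)
No single strategy strictly dominates all others → no strictly dominant strategy.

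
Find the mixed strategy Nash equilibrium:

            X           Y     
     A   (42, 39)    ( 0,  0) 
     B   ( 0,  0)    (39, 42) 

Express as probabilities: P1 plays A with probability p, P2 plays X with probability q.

p = 0.5185, q = 0.4815

Work:
Find probabilities that make opponent indifferent:
P2 chooses q to make P1 indifferent between A and B
P1 chooses p to make P2 indifferent between X and Y
Mixed NE: P1 plays (A: 0.5185, B: 0.4815), P2 plays (X: 0.4815, Y: 0.5185)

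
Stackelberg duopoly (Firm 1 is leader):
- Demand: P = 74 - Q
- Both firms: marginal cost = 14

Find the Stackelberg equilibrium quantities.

q₁* (leader) = 30.0, q₂* (follower) = 15.0

Work:
Follower's reaction: q₂ = (a - c - q₁)/2
Leader substitutes: π₁ = q₁·(a - q₁ - (a-c-q₁)/2 - c)
FOC: q₁* = (74 - 14)/2 = 30.00
Then: q₂* = (74 - 14 - 30.0)/2 = 15.00
Leader has first-mover advantage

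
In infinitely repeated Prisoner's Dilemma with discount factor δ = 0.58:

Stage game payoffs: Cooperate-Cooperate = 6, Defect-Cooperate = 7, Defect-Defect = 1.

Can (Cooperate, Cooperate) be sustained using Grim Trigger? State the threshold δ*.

δ* = 0.1667; since δ = 0.58 ≥ 0.1667, cooperation can be sustained

Work:
For Grim Trigger:
Cooperate forever: 6/(1-δ)
Defect then punished: 7 + 1·δ/(1-δ)
Need: 6/(1-δ) ≥ 7 + 1·δ/(1-δ)
Solving: δ ≥ (T-R)/(T-P) = (7-6)/(7-1) = 0.1667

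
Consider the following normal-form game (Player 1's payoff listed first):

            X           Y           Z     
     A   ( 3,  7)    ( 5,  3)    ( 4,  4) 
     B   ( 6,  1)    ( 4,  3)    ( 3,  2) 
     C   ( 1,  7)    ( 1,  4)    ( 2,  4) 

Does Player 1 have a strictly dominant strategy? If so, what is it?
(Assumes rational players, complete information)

No strictly dominant strategy exists for Player 1

Work:
A strategy strictly dominates another if it gives a strictly higher payoff against every opponent action. Compare each pair of P1's strategies column-by-column:
  A vs B: [3 vs 6, 5 vs 4, 4 vs 3] → A does not strictly dominate B (column X: 3 ≤ 6)
  A vs C: [3 vs 1, 5 vs 1, 4 vs 2] → A strictly dominates C
  B vs A: [6 vs 3, 4 vs 5, 3 vs 4] → B does not strictly dominate A (column Y: 4 ≤ 5)
  B vs C: [6 vs 1, 4 vs 1, 3 vs 2] → B strictly dominates C
  C vs A: [1 vs 3, 1 vs 5, 2 vs 4] → C does not strictly dominate A (column X: 1 ≤ 3)
  C vs B: [1 vs 6, 1 vs 4, 2 vs 3] → C does not strictly dominate B (column X: 1 ≤ 6)
No single strategy strictly dominates all others → no strictly dominant strategy.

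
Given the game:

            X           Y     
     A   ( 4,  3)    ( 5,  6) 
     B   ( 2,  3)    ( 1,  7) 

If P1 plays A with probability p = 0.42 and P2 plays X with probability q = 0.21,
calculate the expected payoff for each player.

E[P1] = 2.7136, E[P2] = 5.8282

Work:
E[P1] = p·q·π₁(A,X) + p·(1-q)·π₁(A,Y) + (1-p)·q·π₁(B,X) + (1-p)·(1-q)·π₁(B,Y)
= 0.42·0.21·4 + 0.42·0.79·5 + 0.58·0.21·2 + 0.58·0.79·1
= 2.7136

E[P2] = 5.8282 (similar calculation)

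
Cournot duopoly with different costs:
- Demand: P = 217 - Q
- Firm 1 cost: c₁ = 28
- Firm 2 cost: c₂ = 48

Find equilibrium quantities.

q₁* = 69.67, q₂* = 49.67

Work:
Reaction: q₁ = (217 - 28 - q₂)/2
Reaction: q₂ = (217 - 48 - q₁)/2
Solve simultaneously:
q₁* = (217 - 2×28 + 48)/3 = 69.67
q₂* = (217 - 2×48 + 28)/3 = 49.67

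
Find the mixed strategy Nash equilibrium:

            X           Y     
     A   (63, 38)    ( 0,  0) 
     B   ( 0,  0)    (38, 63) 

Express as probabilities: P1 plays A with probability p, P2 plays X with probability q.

p = 0.6238, q = 0.3762

Work:
Find probabilities that make opponent indifferent:
P2 chooses q to make P1 indifferent between A and B
P1 chooses p to make P2 indifferent between X and Y
Mixed NE: P1 plays (A: 0.6238, B: 0.3762), P2 plays (X: 0.3762, Y: 0.6238)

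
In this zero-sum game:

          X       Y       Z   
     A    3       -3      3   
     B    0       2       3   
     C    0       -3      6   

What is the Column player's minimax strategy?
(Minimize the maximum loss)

Column should play Y, value = 2

Work:
Column player minimizes Row's maximum payoff:
Column X: max payoff to Row = 3
Column Y: max payoff to Row = 2
Column Z: max payoff to Row = 6
Minimum is 2, achieved by column Y.
Minimax strategy: Y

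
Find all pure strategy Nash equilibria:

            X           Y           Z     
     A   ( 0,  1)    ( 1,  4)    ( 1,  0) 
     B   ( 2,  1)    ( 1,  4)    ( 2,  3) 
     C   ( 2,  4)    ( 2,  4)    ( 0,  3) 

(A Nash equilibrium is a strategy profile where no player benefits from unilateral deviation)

Nash equilibrium: (C, X), (C, Y)

Work:
Best responses:
  P1 vs X: payoffs [0, 2, 2] → best response B/C (payoff 2)
  P1 vs Y: payoffs [1, 1, 2] → best response C (payoff 2)
  P1 vs Z: payoffs [1, 2, 0] → best response B (payoff 2)
  P2 vs A: payoffs [1, 4, 0] → best response Y (payoff 4)
  P2 vs B: payoffs [1, 4, 3] → best response Y (payoff 4)
  P2 vs C: payoffs [4, 4, 3] → best response X/Y (payoff 4)
Mutual best responses: (C,X), (C,Y) → Nash equilibria.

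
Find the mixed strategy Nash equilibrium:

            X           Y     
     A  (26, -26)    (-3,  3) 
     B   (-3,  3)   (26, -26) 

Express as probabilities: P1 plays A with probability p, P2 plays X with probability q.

p = 0.5, q = 0.5

Work:
Find probabilities that make opponent indifferent:
P2 chooses q to make P1 indifferent between A and B
P1 chooses p to make P2 indifferent between X and Y
Mixed NE: P1 plays (A: 0.5, B: 0.5), P2 plays (X: 0.5, Y: 0.5)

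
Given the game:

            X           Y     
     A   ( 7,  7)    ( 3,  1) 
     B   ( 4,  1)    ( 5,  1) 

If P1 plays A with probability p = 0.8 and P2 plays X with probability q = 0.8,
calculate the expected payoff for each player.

E[P1] = 5.8, E[P2] = 4.84

Work:
E[P1] = p·q·π₁(A,X) + p·(1-q)·π₁(A,Y) + (1-p)·q·π₁(B,X) + (1-p)·(1-q)·π₁(B,Y)
= 0.8·0.8·7 + 0.8·0.2·3 + 0.2·0.8·4 + 0.2·0.2·5
= 5.8

E[P2] = 4.84 (similar calculation)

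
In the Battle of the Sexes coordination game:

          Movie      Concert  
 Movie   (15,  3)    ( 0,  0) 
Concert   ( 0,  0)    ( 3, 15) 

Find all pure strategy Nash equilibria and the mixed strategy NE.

Pure NE: (Movie, Movie) and (Concert, Concert); Mixed NE: p = 0.8333, q = 0.1667

Work:
Check pure NE:
(Movie, Movie): (15, 3) - no unilateral deviation beneficial
(Concert, Concert): (3, 15) - no unilateral deviation beneficial
Mixed NE: P1 plays Movie with p = 0.8333, P2 plays Movie with q = 0.1667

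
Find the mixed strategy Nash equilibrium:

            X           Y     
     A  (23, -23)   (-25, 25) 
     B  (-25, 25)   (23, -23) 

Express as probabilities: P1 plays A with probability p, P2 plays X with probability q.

p = 0.5, q = 0.5

Work:
Find probabilities that make opponent indifferent:
P2 chooses q to make P1 indifferent between A and B
P1 chooses p to make P2 indifferent between X and Y
Mixed NE: P1 plays (A: 0.5, B: 0.5), P2 plays (X: 0.5, Y: 0.5)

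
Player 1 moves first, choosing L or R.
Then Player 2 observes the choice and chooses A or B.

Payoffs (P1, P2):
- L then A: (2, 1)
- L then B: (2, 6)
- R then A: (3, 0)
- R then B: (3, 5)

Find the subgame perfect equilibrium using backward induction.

P1 plays R, P2 plays B after L and B after R; Payoff (3, 5)

Work:
Backward induction:
After L: P2 chooses B → P1 gets 2
After R: P2 chooses B → P1 gets 3
P1 chooses R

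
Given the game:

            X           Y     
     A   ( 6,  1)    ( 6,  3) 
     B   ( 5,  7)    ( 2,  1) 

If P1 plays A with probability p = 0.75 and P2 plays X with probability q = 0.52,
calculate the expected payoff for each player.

E[P1] = 5.39, E[P2] = 2.5

Work:
E[P1] = p·q·π₁(A,X) + p·(1-q)·π₁(A,Y) + (1-p)·q·π₁(B,X) + (1-p)·(1-q)·π₁(B,Y)
= 0.75·0.52·6 + 0.75·0.48·6 + 0.25·0.52·5 + 0.25·0.48·2
= 5.39

E[P2] = 2.5 (similar calculation)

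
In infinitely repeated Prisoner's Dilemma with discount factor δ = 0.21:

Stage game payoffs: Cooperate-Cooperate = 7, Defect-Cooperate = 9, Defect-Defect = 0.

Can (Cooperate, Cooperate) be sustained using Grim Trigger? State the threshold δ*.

δ* = 0.2222; since δ = 0.21 < 0.2222, cooperation cannot be sustained

Work:
For Grim Trigger:
Cooperate forever: 7/(1-δ)
Defect then punished: 9 + 0·δ/(1-δ)
Need: 7/(1-δ) ≥ 9 + 0·δ/(1-δ)
Solving: δ ≥ (T-R)/(T-P) = (9-7)/(9-0) = 0.2222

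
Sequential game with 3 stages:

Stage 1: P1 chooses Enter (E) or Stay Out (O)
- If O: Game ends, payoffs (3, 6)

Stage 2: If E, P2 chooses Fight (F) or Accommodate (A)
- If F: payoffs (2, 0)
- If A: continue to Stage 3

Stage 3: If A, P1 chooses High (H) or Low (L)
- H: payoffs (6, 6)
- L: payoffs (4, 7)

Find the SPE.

SPE: (E, A, H); Outcome (6, 6)

Work:
Stage 3: P1 chooses H (6 vs 4)
Stage 2: P2: F->0, A->6 (anticipating H). Choose A
Stage 1: P1: O->3, E->6 (anticipating A, H). Choose E
SPE path: E -> A -> H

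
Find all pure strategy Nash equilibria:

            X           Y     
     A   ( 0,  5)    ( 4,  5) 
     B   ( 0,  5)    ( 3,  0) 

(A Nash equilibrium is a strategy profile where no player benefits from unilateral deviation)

Nash equilibrium: (A, X), (A, Y), (B, X)

Work:
Best responses:
  P1 vs X: payoffs [0, 0] → best response A/B (payoff 0)
  P1 vs Y: payoffs [4, 3] → best response A (payoff 4)
  P2 vs A: payoffs [5, 5] → best response X/Y (payoff 5)
  P2 vs B: payoffs [5, 0] → best response X (payoff 5)
Mutual best responses: (A,X), (A,Y), (B,X) → Nash equilibria.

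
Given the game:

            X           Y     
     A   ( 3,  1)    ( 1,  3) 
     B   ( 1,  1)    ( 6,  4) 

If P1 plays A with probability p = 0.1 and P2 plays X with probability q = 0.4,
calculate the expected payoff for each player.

E[P1] = 3.78, E[P2] = 2.74

Work:
E[P1] = p·q·π₁(A,X) + p·(1-q)·π₁(A,Y) + (1-p)·q·π₁(B,X) + (1-p)·(1-q)·π₁(B,Y)
= 0.1·0.4·3 + 0.1·0.6·1 + 0.9·0.4·1 + 0.9·0.6·6
= 3.78

E[P2] = 2.74 (similar calculation)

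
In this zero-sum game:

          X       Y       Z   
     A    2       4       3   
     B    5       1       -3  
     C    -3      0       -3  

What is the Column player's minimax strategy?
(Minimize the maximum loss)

Column should play Z, value = 3

Work:
Column player minimizes Row's maximum payoff:
Column X: max payoff to Row = 5
Column Y: max payoff to Row = 4
Column Z: max payoff to Row = 3
Minimum is 3, achieved by column Z.
Minimax strategy: Z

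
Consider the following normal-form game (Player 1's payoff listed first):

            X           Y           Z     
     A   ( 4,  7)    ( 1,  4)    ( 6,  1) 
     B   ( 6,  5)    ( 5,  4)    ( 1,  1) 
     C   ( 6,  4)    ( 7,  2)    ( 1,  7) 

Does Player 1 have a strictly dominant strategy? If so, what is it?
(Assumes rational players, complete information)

No strictly dominant strategy exists for Player 1

Work:
A strategy strictly dominates another if it gives a strictly higher payoff against every opponent action. Compare each pair of P1's strategies column-by-column:
  A vs B: [4 vs 6, 1 vs 5, 6 vs 1] → A does not strictly dominate B (column X: 4 ≤ 6)
  A vs C: [4 vs 6, 1 vs 7, 6 vs 1] → A does not strictly dominate C (column X: 4 ≤ 6)
  B vs A: [6 vs 4, 5 vs 1, 1 vs 6] → B does not strictly dominate A (column Z: 1 ≤ 6)
  B vs C: [6 vs 6, 5 vs 7, 1 vs 1] → B does not strictly dominate C (column X: 6 ≤ 6)
  C vs A: [6 vs 4, 7 vs 1, 1 vs 6] → C does not strictly dominate A (column Z: 1 ≤ 6)
  C vs B: [6 vs 6, 7 vs 5, 1 vs 1] → C does not strictly dominate B (column X: 6 ≤ 6)
No single strategy strictly dominates all others → no strictly dominant strategy.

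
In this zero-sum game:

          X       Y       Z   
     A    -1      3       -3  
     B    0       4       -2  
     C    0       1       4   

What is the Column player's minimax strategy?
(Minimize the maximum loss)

Column should play X, value = 0

Work:
Column player minimizes Row's maximum payoff:
Column X: max payoff to Row = 0
Column Y: max payoff to Row = 4
Column Z: max payoff to Row = 4
Minimum is 0, achieved by column X.
Minimax strategy: X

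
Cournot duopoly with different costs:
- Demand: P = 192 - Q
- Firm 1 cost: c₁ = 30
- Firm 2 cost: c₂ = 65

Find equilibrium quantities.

q₁* = 65.67, q₂* = 30.67

Work:
Reaction: q₁ = (192 - 30 - q₂)/2
Reaction: q₂ = (192 - 65 - q₁)/2
Solve simultaneously:
q₁* = (192 - 2×30 + 65)/3 = 65.67
q₂* = (192 - 2×65 + 30)/3 = 30.67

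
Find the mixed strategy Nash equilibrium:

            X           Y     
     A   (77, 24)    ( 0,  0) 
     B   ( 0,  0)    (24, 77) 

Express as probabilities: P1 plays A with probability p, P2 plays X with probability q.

p = 0.7624, q = 0.2376

Work:
Find probabilities that make opponent indifferent:
P2 chooses q to make P1 indifferent between A and B
P1 chooses p to make P2 indifferent between X and Y
Mixed NE: P1 plays (A: 0.7624, B: 0.2376), P2 plays (X: 0.2376, Y: 0.7624)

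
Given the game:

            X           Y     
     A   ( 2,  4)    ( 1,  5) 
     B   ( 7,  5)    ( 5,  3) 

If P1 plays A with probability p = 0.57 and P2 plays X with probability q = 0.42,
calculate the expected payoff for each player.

E[P1] = 3.3206, E[P2] = 4.2618

Work:
E[P1] = p·q·π₁(A,X) + p·(1-q)·π₁(A,Y) + (1-p)·q·π₁(B,X) + (1-p)·(1-q)·π₁(B,Y)
= 0.57·0.42·2 + 0.57·0.58·1 + 0.43·0.42·7 + 0.43·0.58·5
= 3.3206

E[P2] = 4.2618 (similar calculation)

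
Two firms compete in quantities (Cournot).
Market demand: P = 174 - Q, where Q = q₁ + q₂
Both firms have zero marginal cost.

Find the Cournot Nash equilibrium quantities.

q₁* = q₂* = 58.0; P* = 58.0

Work:
Profit: π_i = P·q_i = (a - q_i - q_j)·q_i
FOC: ∂π_i/∂q_i = a - 2q_i - q_j = 0
Reaction function: q_i = (174 - q_j)/2
Symmetry: q* = 174/3 = 58.0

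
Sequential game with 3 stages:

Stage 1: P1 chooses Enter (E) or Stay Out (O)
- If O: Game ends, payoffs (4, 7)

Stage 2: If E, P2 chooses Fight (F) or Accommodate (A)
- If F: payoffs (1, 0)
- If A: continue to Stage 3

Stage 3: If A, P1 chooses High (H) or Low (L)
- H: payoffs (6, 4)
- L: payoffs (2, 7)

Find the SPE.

SPE: (E, A, H); Outcome (6, 4)

Work:
Stage 3: P1 chooses H (6 vs 2)
Stage 2: P2: F->0, A->4 (anticipating H). Choose A
Stage 1: P1: O->4, E->6 (anticipating A, H). Choose E
SPE path: E -> A -> H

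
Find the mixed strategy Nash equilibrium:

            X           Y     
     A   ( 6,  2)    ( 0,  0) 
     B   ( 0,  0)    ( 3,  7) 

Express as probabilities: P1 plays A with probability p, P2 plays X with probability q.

p = 0.7778, q = 0.3333

Work:
Find probabilities that make opponent indifferent:
P2 chooses q to make P1 indifferent between A and B
P1 chooses p to make P2 indifferent between X and Y
Mixed NE: P1 plays (A: 0.7778, B: 0.2222), P2 plays (X: 0.3333, Y: 0.6667)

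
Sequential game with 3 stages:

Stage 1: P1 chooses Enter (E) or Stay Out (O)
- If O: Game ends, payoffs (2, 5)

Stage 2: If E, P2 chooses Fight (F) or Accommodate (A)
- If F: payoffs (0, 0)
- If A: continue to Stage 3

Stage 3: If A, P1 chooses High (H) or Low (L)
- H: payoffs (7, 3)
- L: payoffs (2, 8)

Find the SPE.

SPE: (E, A, H); Outcome (7, 3)

Work:
Stage 3: P1 chooses H (7 vs 2)
Stage 2: P2: F->0, A->3 (anticipating H). Choose A
Stage 1: P1: O->2, E->7 (anticipating A, H). Choose E
SPE path: E -> A -> H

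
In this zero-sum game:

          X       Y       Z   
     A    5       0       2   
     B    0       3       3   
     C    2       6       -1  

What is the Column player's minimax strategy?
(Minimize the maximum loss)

Column should play Z, value = 3

Work:
Column player minimizes Row's maximum payoff:
Column X: max payoff to Row = 5
Column Y: max payoff to Row = 6
Column Z: max payoff to Row = 3
Minimum is 3, achieved by column Z.
Minimax strategy: Z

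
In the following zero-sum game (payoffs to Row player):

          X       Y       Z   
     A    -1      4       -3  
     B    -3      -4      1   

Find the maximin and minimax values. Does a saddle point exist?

Maximin = -3, Minimax = -1, Saddle: False

Work:
Row minimums: [-3, -4] → maximin = -3
Column maximums: [-1, 4, 1] → minimax = -1
No saddle point (maximin ≠ minimax). Mixed strategy needed.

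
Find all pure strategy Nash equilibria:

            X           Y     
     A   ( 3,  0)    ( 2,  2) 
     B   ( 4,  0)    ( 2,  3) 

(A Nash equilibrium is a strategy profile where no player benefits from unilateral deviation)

Nash equilibrium: (A, Y), (B, Y)

Work:
Best responses:
  P1 vs X: payoffs [3, 4] → best response B (payoff 4)
  P1 vs Y: payoffs [2, 2] → best response A/B (payoff 2)
  P2 vs A: payoffs [0, 2] → best response Y (payoff 2)
  P2 vs B: payoffs [0, 3] → best response Y (payoff 3)
Mutual best responses: (A,Y), (B,Y) → Nash equilibria.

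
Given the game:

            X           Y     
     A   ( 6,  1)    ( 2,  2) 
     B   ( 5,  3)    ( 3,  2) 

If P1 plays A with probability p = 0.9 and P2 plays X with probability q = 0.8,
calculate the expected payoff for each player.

E[P1] = 5.14, E[P2] = 1.36

Work:
E[P1] = p·q·π₁(A,X) + p·(1-q)·π₁(A,Y) + (1-p)·q·π₁(B,X) + (1-p)·(1-q)·π₁(B,Y)
= 0.9·0.8·6 + 0.9·0.2·2 + 0.1·0.8·5 + 0.1·0.2·3
= 5.14

E[P2] = 1.36 (similar calculation)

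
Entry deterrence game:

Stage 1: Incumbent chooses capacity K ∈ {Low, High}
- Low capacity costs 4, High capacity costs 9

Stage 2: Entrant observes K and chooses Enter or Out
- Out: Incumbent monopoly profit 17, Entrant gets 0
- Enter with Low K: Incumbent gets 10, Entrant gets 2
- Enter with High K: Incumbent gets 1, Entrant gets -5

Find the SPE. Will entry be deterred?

SPE: (High, Enter|Low, Out|High); Entry deterred. Incumbent net profit = 8

Work:
After Low K: Entrant enters (2 > 0)
After High K: Entrant stays out (-5 < 0)
Incumbent: Low → 10−4=6, High → 17−9=8
Incumbent chooses High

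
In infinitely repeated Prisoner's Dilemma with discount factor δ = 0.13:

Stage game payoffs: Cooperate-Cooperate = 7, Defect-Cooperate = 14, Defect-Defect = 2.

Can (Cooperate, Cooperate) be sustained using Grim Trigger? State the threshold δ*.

δ* = 0.5833; since δ = 0.13 < 0.5833, cooperation cannot be sustained

Work:
For Grim Trigger:
Cooperate forever: 7/(1-δ)
Defect then punished: 14 + 2·δ/(1-δ)
Need: 7/(1-δ) ≥ 14 + 2·δ/(1-δ)
Solving: δ ≥ (T-R)/(T-P) = (14-7)/(14-2) = 0.5833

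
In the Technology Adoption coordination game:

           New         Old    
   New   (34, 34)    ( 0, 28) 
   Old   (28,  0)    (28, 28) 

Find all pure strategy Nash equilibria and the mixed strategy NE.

Pure NE: (New, New) and (Old, Old); Mixed NE: p = 0.8235, q = 0.8235

Work:
Check pure NE:
(New, New): (34, 34) - no unilateral deviation beneficial
(Old, Old): (28, 28) - no unilateral deviation beneficial
Mixed NE: P1 plays New with p = 0.8235, P2 plays New with q = 0.8235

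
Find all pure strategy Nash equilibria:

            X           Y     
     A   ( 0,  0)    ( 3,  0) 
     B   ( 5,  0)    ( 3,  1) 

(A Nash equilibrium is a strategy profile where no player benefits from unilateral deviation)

Nash equilibrium: (A, Y), (B, Y)

Work:
Best responses:
  P1 vs X: payoffs [0, 5] → best response B (payoff 5)
  P1 vs Y: payoffs [3, 3] → best response A/B (payoff 3)
  P2 vs A: payoffs [0, 0] → best response X/Y (payoff 0)
  P2 vs B: payoffs [0, 1] → best response Y (payoff 1)
Mutual best responses: (A,Y), (B,Y) → Nash equilibria.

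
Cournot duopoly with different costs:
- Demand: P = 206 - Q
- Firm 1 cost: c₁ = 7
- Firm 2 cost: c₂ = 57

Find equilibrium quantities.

q₁* = 83.0, q₂* = 33.0

Work:
Reaction: q₁ = (206 - 7 - q₂)/2
Reaction: q₂ = (206 - 57 - q₁)/2
Solve simultaneously:
q₁* = (206 - 2×7 + 57)/3 = 83.0
q₂* = (206 - 2×57 + 7)/3 = 33.0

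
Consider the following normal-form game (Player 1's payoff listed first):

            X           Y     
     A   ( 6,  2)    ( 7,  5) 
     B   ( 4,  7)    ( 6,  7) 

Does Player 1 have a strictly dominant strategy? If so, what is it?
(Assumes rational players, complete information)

Yes, Player 1's strictly dominant strategy is A

Work:
A strategy strictly dominates another if it gives a strictly higher payoff against every opponent action. Compare each pair of P1's strategies column-by-column:
  A vs B: [6 vs 4, 7 vs 6] → A strictly dominates B
  B vs A: [4 vs 6, 6 vs 7] → B does not strictly dominate A (column X: 4 ≤ 6)
A strictly dominates every other strategy → strictly dominant.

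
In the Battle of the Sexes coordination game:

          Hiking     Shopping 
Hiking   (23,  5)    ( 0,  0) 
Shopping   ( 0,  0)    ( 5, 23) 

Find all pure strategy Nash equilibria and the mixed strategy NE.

Pure NE: (Hiking, Hiking) and (Shopping, Shopping); Mixed NE: p = 0.8214, q = 0.1786

Work:
Check pure NE:
(Hiking, Hiking): (23, 5) - no unilateral deviation beneficial
(Shopping, Shopping): (5, 23) - no unilateral deviation beneficial
Mixed NE: P1 plays Hiking with p = 0.8214, P2 plays Hiking with q = 0.1786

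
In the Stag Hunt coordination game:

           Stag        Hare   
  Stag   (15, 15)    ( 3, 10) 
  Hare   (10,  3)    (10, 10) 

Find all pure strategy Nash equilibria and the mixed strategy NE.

Pure NE: (Stag, Stag) and (Hare, Hare); Mixed NE: p = 0.5833, q = 0.5833

Work:
Check pure NE:
(Stag, Stag): (15, 15) - no unilateral deviation beneficial
(Hare, Hare): (10, 10) - no unilateral deviation beneficial
Mixed NE: P1 plays Stag with p = 0.5833, P2 plays Stag with q = 0.5833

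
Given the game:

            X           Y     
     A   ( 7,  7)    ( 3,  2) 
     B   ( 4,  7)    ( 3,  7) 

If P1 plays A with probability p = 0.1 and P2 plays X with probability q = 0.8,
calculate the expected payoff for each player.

E[P1] = 4.04, E[P2] = 6.9

Work:
E[P1] = p·q·π₁(A,X) + p·(1-q)·π₁(A,Y) + (1-p)·q·π₁(B,X) + (1-p)·(1-q)·π₁(B,Y)
= 0.1·0.8·7 + 0.1·0.2·3 + 0.9·0.8·4 + 0.9·0.2·3
= 4.04

E[P2] = 6.9 (similar calculation)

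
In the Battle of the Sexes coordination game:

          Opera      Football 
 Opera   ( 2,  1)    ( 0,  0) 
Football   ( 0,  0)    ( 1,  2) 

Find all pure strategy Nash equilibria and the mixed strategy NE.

Pure NE: (Opera, Opera) and (Football, Football); Mixed NE: p = 0.6667, q = 0.3333

Work:
Check pure NE:
(Opera, Opera): (2, 1) - no unilateral deviation beneficial
(Football, Football): (1, 2) - no unilateral deviation beneficial
Mixed NE: P1 plays Opera with p = 0.6667, P2 plays Opera with q = 0.3333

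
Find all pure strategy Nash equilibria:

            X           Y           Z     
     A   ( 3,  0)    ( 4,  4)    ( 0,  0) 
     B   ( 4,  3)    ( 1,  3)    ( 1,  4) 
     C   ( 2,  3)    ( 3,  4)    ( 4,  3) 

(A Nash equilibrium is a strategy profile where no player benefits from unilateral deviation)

Nash equilibrium: (A, Y)

Work:
Best responses:
  P1 vs X: payoffs [3, 4, 2] → best response B (payoff 4)
  P1 vs Y: payoffs [4, 1, 3] → best response A (payoff 4)
  P1 vs Z: payoffs [0, 1, 4] → best response C (payoff 4)
  P2 vs A: payoffs [0, 4, 0] → best response Y (payoff 4)
  P2 vs B: payoffs [3, 3, 4] → best response Z (payoff 4)
  P2 vs C: payoffs [3, 4, 3] → best response Y (payoff 4)
Mutual best responses: (A,Y) → Nash equilibria.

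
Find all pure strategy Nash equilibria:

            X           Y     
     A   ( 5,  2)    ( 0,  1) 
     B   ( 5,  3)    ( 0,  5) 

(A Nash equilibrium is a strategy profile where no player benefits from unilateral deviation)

Nash equilibrium: (A, X), (B, Y)

Work:
Best responses:
  P1 vs X: payoffs [5, 5] → best response A/B (payoff 5)
  P1 vs Y: payoffs [0, 0] → best response A/B (payoff 0)
  P2 vs A: payoffs [2, 1] → best response X (payoff 2)
  P2 vs B: payoffs [3, 5] → best response Y (payoff 5)
Mutual best responses: (A,X), (B,Y) → Nash equilibria.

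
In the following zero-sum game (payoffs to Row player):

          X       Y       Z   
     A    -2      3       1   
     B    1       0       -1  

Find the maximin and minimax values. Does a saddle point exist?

Maximin = -1, Minimax = 1, Saddle: False

Work:
Row minimums: [-2, -1] → maximin = -1
Column maximums: [1, 3, 1] → minimax = 1
No saddle point (maximin ≠ minimax). Mixed strategy needed.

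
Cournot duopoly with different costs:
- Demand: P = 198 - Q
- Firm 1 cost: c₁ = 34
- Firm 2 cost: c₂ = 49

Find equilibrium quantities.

q₁* = 59.67, q₂* = 44.67

Work:
Reaction: q₁ = (198 - 34 - q₂)/2
Reaction: q₂ = (198 - 49 - q₁)/2
Solve simultaneously:
q₁* = (198 - 2×34 + 49)/3 = 59.67
q₂* = (198 - 2×49 + 34)/3 = 44.67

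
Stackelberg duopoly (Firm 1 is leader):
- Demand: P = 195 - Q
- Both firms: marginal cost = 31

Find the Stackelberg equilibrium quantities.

q₁* (leader) = 82.0, q₂* (follower) = 41.0

Work:
Follower's reaction: q₂ = (a - c - q₁)/2
Leader substitutes: π₁ = q₁·(a - q₁ - (a-c-q₁)/2 - c)
FOC: q₁* = (195 - 31)/2 = 82.00
Then: q₂* = (195 - 31 - 82.0)/2 = 41.00
Leader has first-mover advantage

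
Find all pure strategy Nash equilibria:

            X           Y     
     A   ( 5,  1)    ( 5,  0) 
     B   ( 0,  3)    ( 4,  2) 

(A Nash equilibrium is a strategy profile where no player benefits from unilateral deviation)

Nash equilibrium: (A, X)

Work:
Best responses:
  P1 vs X: payoffs [5, 0] → best response A (payoff 5)
  P1 vs Y: payoffs [5, 4] → best response A (payoff 5)
  P2 vs A: payoffs [1, 0] → best response X (payoff 1)
  P2 vs B: payoffs [3, 2] → best response X (payoff 3)
Mutual best responses: (A,X) → Nash equilibria.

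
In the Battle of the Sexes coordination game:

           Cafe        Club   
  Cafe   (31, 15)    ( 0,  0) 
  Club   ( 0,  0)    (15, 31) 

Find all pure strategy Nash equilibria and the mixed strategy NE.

Pure NE: (Cafe, Cafe) and (Club, Club); Mixed NE: p = 0.6739, q = 0.3261

Work:
Check pure NE:
(Cafe, Cafe): (31, 15) - no unilateral deviation beneficial
(Club, Club): (15, 31) - no unilateral deviation beneficial
Mixed NE: P1 plays Cafe with p = 0.6739, P2 plays Cafe with q = 0.3261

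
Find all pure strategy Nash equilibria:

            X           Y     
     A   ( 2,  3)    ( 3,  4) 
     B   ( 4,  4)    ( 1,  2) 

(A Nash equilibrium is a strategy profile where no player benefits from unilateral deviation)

Nash equilibrium: (A, Y), (B, X)

Work:
Best responses:
  P1 vs X: payoffs [2, 4] → best response B (payoff 4)
  P1 vs Y: payoffs [3, 1] → best response A (payoff 3)
  P2 vs A: payoffs [3, 4] → best response Y (payoff 4)
  P2 vs B: payoffs [4, 2] → best response X (payoff 4)
Mutual best responses: (A,Y), (B,X) → Nash equilibria.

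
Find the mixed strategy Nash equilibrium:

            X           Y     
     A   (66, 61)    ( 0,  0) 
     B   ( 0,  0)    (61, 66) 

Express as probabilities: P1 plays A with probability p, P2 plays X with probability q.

p = 0.5197, q = 0.4803

Work:
Find probabilities that make opponent indifferent:
P2 chooses q to make P1 indifferent between A and B
P1 chooses p to make P2 indifferent between X and Y
Mixed NE: P1 plays (A: 0.5197, B: 0.4803), P2 plays (X: 0.4803, Y: 0.5197)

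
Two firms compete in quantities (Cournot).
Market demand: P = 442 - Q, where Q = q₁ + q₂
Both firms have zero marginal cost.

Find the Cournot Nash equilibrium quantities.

q₁* = q₂* = 147.33; P* = 147.33

Work:
Profit: π_i = P·q_i = (a - q_i - q_j)·q_i
FOC: ∂π_i/∂q_i = a - 2q_i - q_j = 0
Reaction function: q_i = (442 - q_j)/2
Symmetry: q* = 442/3 = 147.33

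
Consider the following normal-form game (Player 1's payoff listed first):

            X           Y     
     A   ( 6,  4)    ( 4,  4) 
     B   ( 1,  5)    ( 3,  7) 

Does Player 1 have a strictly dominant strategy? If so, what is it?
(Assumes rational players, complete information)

Yes, Player 1's strictly dominant strategy is A

Work:
A strategy strictly dominates another if it gives a strictly higher payoff against every opponent action. Compare each pair of P1's strategies column-by-column:
  A vs B: [6 vs 1, 4 vs 3] → A strictly dominates B
  B vs A: [1 vs 6, 3 vs 4] → B does not strictly dominate A (column X: 1 ≤ 6)
A strictly dominates every other strategy → strictly dominant.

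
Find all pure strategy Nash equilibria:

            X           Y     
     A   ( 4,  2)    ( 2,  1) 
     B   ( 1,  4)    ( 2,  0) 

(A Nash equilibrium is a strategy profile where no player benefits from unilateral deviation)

Nash equilibrium: (A, X)

Work:
Best responses:
  P1 vs X: payoffs [4, 1] → best response A (payoff 4)
  P1 vs Y: payoffs [2, 2] → best response A/B (payoff 2)
  P2 vs A: payoffs [2, 1] → best response X (payoff 2)
  P2 vs B: payoffs [4, 0] → best response X (payoff 4)
Mutual best responses: (A,X) → Nash equilibria.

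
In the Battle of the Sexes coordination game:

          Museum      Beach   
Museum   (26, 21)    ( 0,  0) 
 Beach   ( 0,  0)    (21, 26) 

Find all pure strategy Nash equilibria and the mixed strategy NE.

Pure NE: (Museum, Museum) and (Beach, Beach); Mixed NE: p = 0.5532, q = 0.4468

Work:
Check pure NE:
(Museum, Museum): (26, 21) - no unilateral deviation beneficial
(Beach, Beach): (21, 26) - no unilateral deviation beneficial
Mixed NE: P1 plays Museum with p = 0.5532, P2 plays Museum with q = 0.4468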